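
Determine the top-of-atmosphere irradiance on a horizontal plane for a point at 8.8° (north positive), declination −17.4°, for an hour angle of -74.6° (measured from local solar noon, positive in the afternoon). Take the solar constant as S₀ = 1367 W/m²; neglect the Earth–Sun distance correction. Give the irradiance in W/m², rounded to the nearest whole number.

With φ = 8.8°, δ = -17.4°, H = -74.60°: sin φ sin δ = -0.0457, cos φ cos δ cos H = 0.2504, so cos θ_z = 0.2047.
Top-of-atmosphere irradiance = S₀ cos θ_z = 1367 × 0.2047 = 279.82 W/m².

280 W/m²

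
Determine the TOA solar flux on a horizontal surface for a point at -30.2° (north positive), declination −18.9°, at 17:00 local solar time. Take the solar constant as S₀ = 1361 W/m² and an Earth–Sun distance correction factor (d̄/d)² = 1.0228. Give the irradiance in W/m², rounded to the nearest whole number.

521 W/m²

Hour angle H = 15° × (17 − 12) = 75.00°.
With φ = -30.2°, δ = -18.9°, H = 75.00°: sin φ sin δ = 0.1629, cos φ cos δ cos H = 0.2116, so cos θ_z = 0.3745.
Top-of-atmosphere irradiance = S₀ (d̄/d)² cos θ_z = 1361 × 1.0228 × 0.3745 = 521.32 W/m².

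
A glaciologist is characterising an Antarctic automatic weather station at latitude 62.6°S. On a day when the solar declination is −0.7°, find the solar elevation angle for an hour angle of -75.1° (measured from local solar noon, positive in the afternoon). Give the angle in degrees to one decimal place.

7.4°

With φ = -62.6°, δ = -0.7°, H = -75.10°: sin φ sin δ = 0.0108, cos φ cos δ cos H = 0.1183, so cos θ_z = 0.1291.
θ_z = arccos(0.1291) = 82.58°, so the elevation is 90° − 82.58° = 7.42°.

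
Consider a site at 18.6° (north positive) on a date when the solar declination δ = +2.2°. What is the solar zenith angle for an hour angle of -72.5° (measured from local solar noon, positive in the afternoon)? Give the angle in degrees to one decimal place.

cos θ_z = sin(18.6°) sin(2.2°) + cos(18.6°) cos(2.2°) cos(-72.50°) = 0.0122 + 0.2848 = 0.2970.
θ_z = arccos(0.2970) = 72.72°.

72.7°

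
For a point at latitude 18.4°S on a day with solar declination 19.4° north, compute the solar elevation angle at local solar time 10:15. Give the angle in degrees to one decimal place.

44.3°

Hour angle H = 15° × (10.25 − 12) = -26.25°.
With φ = -18.4°, δ = 19.4°, H = -26.25°: sin φ sin δ = -0.1048, cos φ cos δ cos H = 0.8027, so cos θ_z = 0.6979.
θ_z = arccos(0.6979) = 45.74°, so the elevation is 90° − 45.74° = 44.26°.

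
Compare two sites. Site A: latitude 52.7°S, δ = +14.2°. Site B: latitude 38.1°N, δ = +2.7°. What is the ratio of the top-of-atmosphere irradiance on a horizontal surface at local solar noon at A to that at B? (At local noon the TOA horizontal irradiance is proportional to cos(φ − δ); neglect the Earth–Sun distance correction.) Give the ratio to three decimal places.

0.481

A: cos θ_z = cos(-52.7° − (14.2°)) = 0.3923.
B: cos θ_z = cos(38.1° − (2.7°)) = 0.8151.
Ratio A/B = 0.3923 / 0.8151 = 0.4813.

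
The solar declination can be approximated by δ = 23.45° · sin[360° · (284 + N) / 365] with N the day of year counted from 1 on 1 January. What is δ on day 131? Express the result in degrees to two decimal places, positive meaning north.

+17.78°

360 × (284 + 131) / 365 = 409.315°; sin(409.315°) = 0.7583.
δ = 23.45 × 0.7583 = 17.782° ≈ +17.78°.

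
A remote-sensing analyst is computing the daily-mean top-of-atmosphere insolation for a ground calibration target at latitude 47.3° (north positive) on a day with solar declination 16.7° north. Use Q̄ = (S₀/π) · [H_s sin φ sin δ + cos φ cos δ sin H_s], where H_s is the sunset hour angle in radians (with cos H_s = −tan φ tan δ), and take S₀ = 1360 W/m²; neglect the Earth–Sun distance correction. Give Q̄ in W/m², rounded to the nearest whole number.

440 W/m²

cos H_s = −tan(47.3°) · tan(16.7°) = -0.3251, so H_s = arccos(-0.3251) = 108.97°. In radians, H_s = 1.9019.
H_s sin φ sin δ = 1.9019 × 0.7349 × 0.2874 = 0.4017.
cos φ cos δ sin H_s = 0.6782 × 0.9578 × 0.9457 = 0.6143.
Q̄ = (1360/π) × (0.4017 + 0.6143) = 432.90 × 1.0160 = 439.83 W/m².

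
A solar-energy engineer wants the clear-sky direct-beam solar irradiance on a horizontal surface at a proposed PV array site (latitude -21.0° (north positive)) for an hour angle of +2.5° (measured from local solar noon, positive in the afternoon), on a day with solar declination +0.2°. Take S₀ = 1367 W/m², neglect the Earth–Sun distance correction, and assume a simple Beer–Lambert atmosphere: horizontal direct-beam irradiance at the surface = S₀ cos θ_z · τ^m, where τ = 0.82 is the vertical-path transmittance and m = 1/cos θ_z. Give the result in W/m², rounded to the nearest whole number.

1029 W/m²

cos θ_z = sin(-21.0°) sin(0.2°) + cos(-21.0°) cos(0.2°) cos(2.50°) = -0.0013 + 0.9327 = 0.9314.
Air mass m = 1/cos θ_z = 1/0.9314 = 1.074; τ^m = 0.82^1.074 = 0.8080.
Surface direct beam = 1367 × 0.9314 × 0.8080 = 1028.76 W/m².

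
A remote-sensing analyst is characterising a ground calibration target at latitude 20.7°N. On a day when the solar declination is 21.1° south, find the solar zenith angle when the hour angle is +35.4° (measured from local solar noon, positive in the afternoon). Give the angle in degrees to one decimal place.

cos θ_z = sin φ sin δ + cos φ cos δ cos H = (0.3535)(-0.3600) + (0.9354)(0.9330)(0.8151) = 0.5841.
θ_z = arccos(0.5841) = 54.26°.

54.3°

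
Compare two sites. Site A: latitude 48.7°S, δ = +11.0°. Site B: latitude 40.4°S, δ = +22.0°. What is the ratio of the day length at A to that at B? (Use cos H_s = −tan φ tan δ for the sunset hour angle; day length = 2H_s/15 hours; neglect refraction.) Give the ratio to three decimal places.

1.105

A: H_s = arccos(−tan -48.7° · tan 11.0°) = 77.22°, so 2H_s/15 = 10.2960 h.
B: H_s = arccos(−tan -40.4° · tan 22.0°) = 69.89°, so 2H_s/15 = 9.3187 h.
Ratio A/B = 10.2960 / 9.3187 = 1.1049.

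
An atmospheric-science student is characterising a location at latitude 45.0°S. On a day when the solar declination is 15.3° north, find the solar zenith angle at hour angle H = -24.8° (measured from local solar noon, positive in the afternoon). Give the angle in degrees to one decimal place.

cos θ_z = sin φ sin δ + cos φ cos δ cos H = (-0.7071)(0.2639) + (0.7071)(0.9646)(0.9078) = 0.4326.
θ_z = arccos(0.4326) = 64.37°.

64.4°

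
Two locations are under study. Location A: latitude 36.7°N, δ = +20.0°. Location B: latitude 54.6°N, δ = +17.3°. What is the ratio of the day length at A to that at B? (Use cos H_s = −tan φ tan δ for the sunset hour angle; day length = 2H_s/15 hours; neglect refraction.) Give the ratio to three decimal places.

A: H_s = arccos(−tan 36.7° · tan 20.0°) = 105.74°, so 2H_s/15 = 14.0987 h.
B: H_s = arccos(−tan 54.6° · tan 17.3°) = 115.99°, so 2H_s/15 = 15.4653 h.
Ratio A/B = 14.0987 / 15.4653 = 0.9116.

0.912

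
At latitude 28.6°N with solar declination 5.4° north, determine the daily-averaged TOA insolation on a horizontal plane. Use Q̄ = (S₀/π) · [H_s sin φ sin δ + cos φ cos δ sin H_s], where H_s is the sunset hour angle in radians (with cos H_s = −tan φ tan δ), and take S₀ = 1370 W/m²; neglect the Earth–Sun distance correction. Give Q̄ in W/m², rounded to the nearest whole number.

413 W/m²

The sunset hour angle satisfies cos H_s = −tan φ tan δ = -0.0515, giving H_s = 92.95°. In radians, H_s = 1.6223.
H_s sin φ sin δ = 1.6223 × 0.4787 × 0.0941 = 0.0731.
cos φ cos δ sin H_s = 0.8780 × 0.9956 × 0.9987 = 0.8730.
Q̄ = (1370/π) × (0.0731 + 0.8730) = 436.08 × 0.9461 = 412.58 W/m².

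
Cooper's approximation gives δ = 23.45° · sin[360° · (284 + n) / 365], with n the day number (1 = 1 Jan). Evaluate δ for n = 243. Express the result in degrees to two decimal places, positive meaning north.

+8.10°

360 × (284 + 243) / 365 = 519.781°; sin(519.781°) = 0.3456.
δ = 23.45 × 0.3456 = 8.104° ≈ +8.10°.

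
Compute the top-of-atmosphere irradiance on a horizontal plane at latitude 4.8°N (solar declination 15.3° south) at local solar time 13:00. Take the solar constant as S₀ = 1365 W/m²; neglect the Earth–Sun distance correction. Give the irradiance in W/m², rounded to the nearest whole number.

1237 W/m²

Hour angle H = 15° × (13 − 12) = 15.00°.
cos θ_z = sin(4.8°) sin(-15.3°) + cos(4.8°) cos(-15.3°) cos(15.00°) = -0.0221 + 0.9284 = 0.9063.
Top-of-atmosphere irradiance = S₀ cos θ_z = 1365 × 0.9063 = 1237.10 W/m².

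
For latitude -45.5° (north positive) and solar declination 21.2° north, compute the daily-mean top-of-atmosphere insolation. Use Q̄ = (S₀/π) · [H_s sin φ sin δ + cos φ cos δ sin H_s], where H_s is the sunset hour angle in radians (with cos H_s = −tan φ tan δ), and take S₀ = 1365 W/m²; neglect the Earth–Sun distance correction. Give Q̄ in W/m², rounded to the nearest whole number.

−tan φ tan δ = −(-1.0176)(0.3879) = 0.3947; H_s = arccos(0.3947) = 66.75°. In radians, H_s = 1.1650.
H_s sin φ sin δ = 1.1650 × -0.7133 × 0.3616 = -0.3005.
cos φ cos δ sin H_s = 0.7009 × 0.9323 × 0.9188 = 0.6004.
Q̄ = (1365/π) × (-0.3005 + 0.6004) = 434.49 × 0.2999 = 130.30 W/m².

130 W/m²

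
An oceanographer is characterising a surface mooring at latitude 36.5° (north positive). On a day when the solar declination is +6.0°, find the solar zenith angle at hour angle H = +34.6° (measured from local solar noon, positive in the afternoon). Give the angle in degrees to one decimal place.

cos θ_z = sin φ sin δ + cos φ cos δ cos H = (0.5948)(0.1045) + (0.8039)(0.9945)(0.8231) = 0.7202.
θ_z = arccos(0.7202) = 43.93°.

43.9°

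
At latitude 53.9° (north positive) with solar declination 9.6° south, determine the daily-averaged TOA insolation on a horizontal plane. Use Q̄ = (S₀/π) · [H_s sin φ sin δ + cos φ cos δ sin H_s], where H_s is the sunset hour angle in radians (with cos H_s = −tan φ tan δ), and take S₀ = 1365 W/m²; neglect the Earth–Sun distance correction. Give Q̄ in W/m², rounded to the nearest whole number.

167 W/m²

−tan φ tan δ = −(1.3713)(-0.1691) = 0.2319; H_s = arccos(0.2319) = 76.59°. In radians, H_s = 1.3367.
H_s sin φ sin δ = 1.3367 × 0.8080 × -0.1668 = -0.1802.
cos φ cos δ sin H_s = 0.5892 × 0.9860 × 0.9727 = 0.5651.
Q̄ = (1365/π) × (-0.1802 + 0.5651) = 434.49 × 0.3849 = 167.24 W/m².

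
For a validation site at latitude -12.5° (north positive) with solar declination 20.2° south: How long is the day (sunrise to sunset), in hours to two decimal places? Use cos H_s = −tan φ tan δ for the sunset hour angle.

cos H_s = −tan(-12.5°) · tan(-20.2°) = -0.0816, so H_s = arccos(-0.0816) = 94.68°.
Day length = 2 H_s / 15° h⁻¹ = 189.36° / 15 = 12.624 h.

12.62 hours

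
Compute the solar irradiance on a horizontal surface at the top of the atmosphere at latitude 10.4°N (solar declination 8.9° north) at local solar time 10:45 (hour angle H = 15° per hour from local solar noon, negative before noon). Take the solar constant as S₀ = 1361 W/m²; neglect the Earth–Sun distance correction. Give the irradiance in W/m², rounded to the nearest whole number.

1290 W/m²

Hour angle H = 15° × (10.75 − 12) = -18.75°.
With φ = 10.4°, δ = 8.9°, H = -18.75°: sin φ sin δ = 0.0279, cos φ cos δ cos H = 0.9202, so cos θ_z = 0.9481.
Top-of-atmosphere irradiance = S₀ cos θ_z = 1361 × 0.9481 = 1290.36 W/m².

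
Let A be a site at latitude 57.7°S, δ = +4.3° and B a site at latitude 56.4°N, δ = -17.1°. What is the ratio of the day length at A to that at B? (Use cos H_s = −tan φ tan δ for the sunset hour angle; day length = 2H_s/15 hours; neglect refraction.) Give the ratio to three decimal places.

A: H_s = arccos(−tan -57.7° · tan 4.3°) = 83.17°, so 2H_s/15 = 11.0893 h.
B: H_s = arccos(−tan 56.4° · tan -17.1°) = 62.42°, so 2H_s/15 = 8.3227 h.
Ratio A/B = 11.0893 / 8.3227 = 1.3324.

1.332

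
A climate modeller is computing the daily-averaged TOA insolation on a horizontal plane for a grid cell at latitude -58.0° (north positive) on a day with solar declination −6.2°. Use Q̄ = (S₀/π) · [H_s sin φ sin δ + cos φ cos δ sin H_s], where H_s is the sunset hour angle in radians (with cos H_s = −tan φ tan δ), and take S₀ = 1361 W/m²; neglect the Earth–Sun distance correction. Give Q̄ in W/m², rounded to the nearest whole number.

294 W/m²

cos H_s = −tan(-58.0°) · tan(-6.2°) = -0.1739, so H_s = arccos(-0.1739) = 100.01°. In radians, H_s = 1.7455.
H_s sin φ sin δ = 1.7455 × -0.8480 × -0.1080 = 0.1599.
cos φ cos δ sin H_s = 0.5299 × 0.9942 × 0.9848 = 0.5188.
Q̄ = (1361/π) × (0.1599 + 0.5188) = 433.22 × 0.6787 = 294.03 W/m².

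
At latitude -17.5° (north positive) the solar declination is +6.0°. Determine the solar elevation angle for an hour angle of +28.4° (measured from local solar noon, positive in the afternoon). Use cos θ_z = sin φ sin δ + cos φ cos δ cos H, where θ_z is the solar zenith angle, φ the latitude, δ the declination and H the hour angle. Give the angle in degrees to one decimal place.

53.4°

cos θ_z = sin(-17.5°) sin(6.0°) + cos(-17.5°) cos(6.0°) cos(28.40°) = -0.0314 + 0.8343 = 0.8029.
θ_z = arccos(0.8029) = 36.59°, so the elevation is 90° − 36.59° = 53.41°.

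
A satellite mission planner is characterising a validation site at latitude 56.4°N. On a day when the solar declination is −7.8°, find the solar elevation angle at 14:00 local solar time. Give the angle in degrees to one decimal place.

21.2°

Hour angle H = 15° × (14 − 12) = 30.00°.
cos θ_z = sin φ sin δ + cos φ cos δ cos H = (0.8329)(-0.1357) + (0.5534)(0.9907)(0.8660) = 0.3618.
θ_z = arccos(0.3618) = 68.79°, so the elevation is 90° − 68.79° = 21.21°.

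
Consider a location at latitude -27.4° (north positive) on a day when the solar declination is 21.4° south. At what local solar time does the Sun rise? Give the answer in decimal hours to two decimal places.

−tan φ tan δ = −(-0.5184)(-0.3919) = -0.2032; H_s = arccos(-0.2032) = 101.72°.
Sunrise is at 12 − H_s/15 = 12 − 6.781 = 5.219 h local solar time.

5.22 h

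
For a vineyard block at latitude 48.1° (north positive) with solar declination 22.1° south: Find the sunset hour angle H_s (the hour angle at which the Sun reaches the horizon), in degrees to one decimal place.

63.1°

cos H_s = −tan(48.1°) · tan(-22.1°) = 0.4526, so H_s = arccos(0.4526) = 63.09°.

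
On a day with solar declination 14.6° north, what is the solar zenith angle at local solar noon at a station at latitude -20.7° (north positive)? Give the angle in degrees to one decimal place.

35.3°

At local solar noon the hour angle is zero, so the zenith angle is |φ − δ| = |-20.7° − (14.6°)| = 35.3°.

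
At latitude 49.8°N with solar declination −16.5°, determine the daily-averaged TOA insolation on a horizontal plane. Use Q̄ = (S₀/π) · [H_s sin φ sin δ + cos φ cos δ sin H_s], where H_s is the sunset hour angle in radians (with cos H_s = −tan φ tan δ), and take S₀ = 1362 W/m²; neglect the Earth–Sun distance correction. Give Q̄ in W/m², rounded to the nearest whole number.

137 W/m²

−tan φ tan δ = −(1.1833)(-0.2962) = 0.3505; H_s = arccos(0.3505) = 69.48°. In radians, H_s = 1.2127.
H_s sin φ sin δ = 1.2127 × 0.7638 × -0.2840 = -0.2631.
cos φ cos δ sin H_s = 0.6455 × 0.9588 × 0.9366 = 0.5797.
Q̄ = (1362/π) × (-0.2631 + 0.5797) = 433.54 × 0.3166 = 137.26 W/m².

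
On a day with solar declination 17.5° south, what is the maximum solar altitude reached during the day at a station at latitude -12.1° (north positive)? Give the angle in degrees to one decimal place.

At local solar noon the hour angle is zero, so the elevation is 90° − |φ − δ| = 90° − |-12.1° − (-17.5°)| = 90° − 5.4° = 84.6°.

84.6°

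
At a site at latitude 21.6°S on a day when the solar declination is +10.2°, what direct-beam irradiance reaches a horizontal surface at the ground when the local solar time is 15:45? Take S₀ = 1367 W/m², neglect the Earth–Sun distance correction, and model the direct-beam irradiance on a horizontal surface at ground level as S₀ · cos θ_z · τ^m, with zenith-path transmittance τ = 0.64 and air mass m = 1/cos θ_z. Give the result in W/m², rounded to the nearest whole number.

Hour angle H = 15° × (15.75 − 12) = 56.25°.
cos θ_z = sin(-21.6°) sin(10.2°) + cos(-21.6°) cos(10.2°) cos(56.25°) = -0.0652 + 0.5084 = 0.4432.
Air mass m = 1/cos θ_z = 1/0.4432 = 2.256; τ^m = 0.64^2.256 = 0.3654.
Surface direct beam = 1367 × 0.4432 × 0.3654 = 221.38 W/m².

221 W/m²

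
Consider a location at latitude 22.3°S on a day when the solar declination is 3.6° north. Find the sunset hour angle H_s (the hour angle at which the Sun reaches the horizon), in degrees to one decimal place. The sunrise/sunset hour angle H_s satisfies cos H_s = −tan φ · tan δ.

The sunset hour angle satisfies cos H_s = −tan φ tan δ = 0.0258, giving H_s = 88.52°.

88.5°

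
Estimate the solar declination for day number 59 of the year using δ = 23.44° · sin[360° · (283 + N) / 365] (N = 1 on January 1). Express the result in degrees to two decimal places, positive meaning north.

-9.04°

360 × (283 + 59) / 365 = 337.315°; sin(337.315°) = -0.3857.
δ = 23.44 × -0.3857 = -9.041° ≈ -9.04°.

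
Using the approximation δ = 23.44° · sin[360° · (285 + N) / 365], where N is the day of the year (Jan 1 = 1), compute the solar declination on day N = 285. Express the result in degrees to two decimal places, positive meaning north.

-8.85°

360 × (285 + 285) / 365 = 562.192°; sin(562.192°) = -0.3777.
δ = 23.44 × -0.3777 = -8.853° ≈ -8.85°.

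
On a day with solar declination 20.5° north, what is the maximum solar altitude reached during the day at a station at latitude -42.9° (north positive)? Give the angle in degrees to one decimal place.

26.6°

At local solar noon the hour angle is zero, so the elevation is 90° − |φ − δ| = 90° − |-42.9° − (20.5°)| = 90° − 63.4° = 26.6°.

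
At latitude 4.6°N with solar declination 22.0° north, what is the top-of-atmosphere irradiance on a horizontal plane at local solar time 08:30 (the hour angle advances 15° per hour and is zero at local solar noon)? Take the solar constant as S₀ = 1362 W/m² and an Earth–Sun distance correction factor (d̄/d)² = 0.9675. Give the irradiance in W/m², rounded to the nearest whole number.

Hour angle H = 15° × (8.5 − 12) = -52.50°.
cos θ_z = sin(4.6°) sin(22.0°) + cos(4.6°) cos(22.0°) cos(-52.50°) = 0.0300 + 0.5626 = 0.5926.
Top-of-atmosphere irradiance = S₀ (d̄/d)² cos θ_z = 1362 × 0.9675 × 0.5926 = 780.89 W/m².

781 W/m²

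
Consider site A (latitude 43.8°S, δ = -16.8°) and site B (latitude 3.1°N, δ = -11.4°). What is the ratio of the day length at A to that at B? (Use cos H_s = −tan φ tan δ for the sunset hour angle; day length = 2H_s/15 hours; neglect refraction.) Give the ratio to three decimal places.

1.195

A: H_s = arccos(−tan -43.8° · tan -16.8°) = 106.83°, so 2H_s/15 = 14.2440 h.
B: H_s = arccos(−tan 3.1° · tan -11.4°) = 89.37°, so 2H_s/15 = 11.9160 h.
Ratio A/B = 14.2440 / 11.9160 = 1.1954.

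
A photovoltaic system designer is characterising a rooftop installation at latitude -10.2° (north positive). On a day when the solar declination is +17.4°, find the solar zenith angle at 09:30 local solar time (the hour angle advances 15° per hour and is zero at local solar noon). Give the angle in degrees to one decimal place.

Hour angle H = 15° × (9.5 − 12) = -37.50°.
With φ = -10.2°, δ = 17.4°, H = -37.50°: sin φ sin δ = -0.0530, cos φ cos δ cos H = 0.7451, so cos θ_z = 0.6921.
θ_z = arccos(0.6921) = 46.20°.

46.2°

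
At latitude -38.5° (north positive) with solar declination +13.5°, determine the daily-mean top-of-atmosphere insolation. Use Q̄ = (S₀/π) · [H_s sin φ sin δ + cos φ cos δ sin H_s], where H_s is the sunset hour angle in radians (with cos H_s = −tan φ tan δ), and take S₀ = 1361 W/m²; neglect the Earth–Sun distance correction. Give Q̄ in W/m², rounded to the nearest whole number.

The sunset hour angle satisfies cos H_s = −tan φ tan δ = 0.1910, giving H_s = 78.99°. In radians, H_s = 1.3786.
H_s sin φ sin δ = 1.3786 × -0.6225 × 0.2334 = -0.2003.
cos φ cos δ sin H_s = 0.7826 × 0.9724 × 0.9816 = 0.7470.
Q̄ = (1361/π) × (-0.2003 + 0.7470) = 433.22 × 0.5467 = 236.84 W/m².

237 W/m²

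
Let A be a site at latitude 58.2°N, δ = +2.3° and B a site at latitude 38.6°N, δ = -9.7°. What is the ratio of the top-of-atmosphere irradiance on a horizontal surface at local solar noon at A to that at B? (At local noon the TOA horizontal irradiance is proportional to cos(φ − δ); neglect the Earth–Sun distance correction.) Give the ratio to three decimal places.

A: cos θ_z = cos(58.2° − (2.3°)) = 0.5606.
B: cos θ_z = cos(38.6° − (-9.7°)) = 0.6652.
Ratio A/B = 0.5606 / 0.6652 = 0.8428.

0.843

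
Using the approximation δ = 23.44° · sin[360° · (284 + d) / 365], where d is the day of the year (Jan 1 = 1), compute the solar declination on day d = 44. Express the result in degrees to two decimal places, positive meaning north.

360 × (284 + 44) / 365 = 323.507°; sin(323.507°) = -0.5947.
δ = 23.44 × -0.5947 = -13.940° ≈ -13.94°.

-13.94°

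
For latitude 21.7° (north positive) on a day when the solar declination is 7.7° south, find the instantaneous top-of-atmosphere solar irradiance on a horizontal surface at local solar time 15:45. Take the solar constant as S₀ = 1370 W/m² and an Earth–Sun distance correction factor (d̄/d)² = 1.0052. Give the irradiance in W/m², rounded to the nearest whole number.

636 W/m²

Hour angle H = 15° × (15.75 − 12) = 56.25°.
cos θ_z = sin(21.7°) sin(-7.7°) + cos(21.7°) cos(-7.7°) cos(56.25°) = -0.0495 + 0.5115 = 0.4620.
Top-of-atmosphere irradiance = S₀ (d̄/d)² cos θ_z = 1370 × 1.0052 × 0.4620 = 636.23 W/m².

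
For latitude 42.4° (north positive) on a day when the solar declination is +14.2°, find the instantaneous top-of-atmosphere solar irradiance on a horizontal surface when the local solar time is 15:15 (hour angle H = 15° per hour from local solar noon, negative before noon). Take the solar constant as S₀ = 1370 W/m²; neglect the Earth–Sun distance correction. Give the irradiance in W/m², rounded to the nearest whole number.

873 W/m²

Hour angle H = 15° × (15.25 − 12) = 48.75°.
cos θ_z = sin φ sin δ + cos φ cos δ cos H = (0.6743)(0.2453) + (0.7385)(0.9694)(0.6593) = 0.6374.
Top-of-atmosphere irradiance = S₀ cos θ_z = 1370 × 0.6374 = 873.24 W/m².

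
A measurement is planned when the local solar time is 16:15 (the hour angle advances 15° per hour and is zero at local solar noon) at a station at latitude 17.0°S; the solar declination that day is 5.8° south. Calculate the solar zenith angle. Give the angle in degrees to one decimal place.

63.2°

Hour angle H = 15° × (16.25 − 12) = 63.75°.
cos θ_z = sin(-17.0°) sin(-5.8°) + cos(-17.0°) cos(-5.8°) cos(63.75°) = 0.0295 + 0.4208 = 0.4503.
θ_z = arccos(0.4503) = 63.24°.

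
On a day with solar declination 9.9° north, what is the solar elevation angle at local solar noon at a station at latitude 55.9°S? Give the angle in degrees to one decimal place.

At local solar noon the hour angle is zero, so the elevation is 90° − |φ − δ| = 90° − |-55.9° − (9.9°)| = 90° − 65.8° = 24.2°.

24.2°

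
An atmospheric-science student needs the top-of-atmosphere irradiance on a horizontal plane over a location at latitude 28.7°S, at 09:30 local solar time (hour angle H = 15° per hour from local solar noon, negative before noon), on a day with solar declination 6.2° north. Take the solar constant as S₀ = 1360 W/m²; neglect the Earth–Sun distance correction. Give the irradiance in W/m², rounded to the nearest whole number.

870 W/m²

Hour angle H = 15° × (9.5 − 12) = -37.50°.
cos θ_z = sin φ sin δ + cos φ cos δ cos H = (-0.4802)(0.1080) + (0.8771)(0.9942)(0.7934) = 0.6400.
Top-of-atmosphere irradiance = S₀ cos θ_z = 1360 × 0.6400 = 870.40 W/m².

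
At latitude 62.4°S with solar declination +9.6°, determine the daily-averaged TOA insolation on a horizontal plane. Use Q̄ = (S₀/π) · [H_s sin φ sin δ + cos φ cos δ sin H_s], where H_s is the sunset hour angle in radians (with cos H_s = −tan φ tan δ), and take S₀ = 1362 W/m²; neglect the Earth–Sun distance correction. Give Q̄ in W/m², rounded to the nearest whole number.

108 W/m²

The sunset hour angle satisfies cos H_s = −tan φ tan δ = 0.3235, giving H_s = 71.13°. In radians, H_s = 1.2415.
H_s sin φ sin δ = 1.2415 × -0.8862 × 0.1668 = -0.1835.
cos φ cos δ sin H_s = 0.4633 × 0.9860 × 0.9463 = 0.4323.
Q̄ = (1362/π) × (-0.1835 + 0.4323) = 433.54 × 0.2488 = 107.86 W/m².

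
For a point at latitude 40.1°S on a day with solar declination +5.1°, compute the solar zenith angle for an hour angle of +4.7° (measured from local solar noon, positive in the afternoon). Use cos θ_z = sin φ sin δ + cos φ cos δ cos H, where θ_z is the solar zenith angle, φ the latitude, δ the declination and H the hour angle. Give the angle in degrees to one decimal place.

45.4°

cos θ_z = sin(-40.1°) sin(5.1°) + cos(-40.1°) cos(5.1°) cos(4.70°) = -0.0573 + 0.7593 = 0.7020.
θ_z = arccos(0.7020) = 45.41°.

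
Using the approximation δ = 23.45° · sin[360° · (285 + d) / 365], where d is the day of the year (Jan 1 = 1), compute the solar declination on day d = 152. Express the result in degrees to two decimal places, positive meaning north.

+22.17°

360 × (285 + 152) / 365 = 431.014°; sin(431.014°) = 0.9456.
δ = 23.45 × 0.9456 = 22.174° ≈ +22.17°.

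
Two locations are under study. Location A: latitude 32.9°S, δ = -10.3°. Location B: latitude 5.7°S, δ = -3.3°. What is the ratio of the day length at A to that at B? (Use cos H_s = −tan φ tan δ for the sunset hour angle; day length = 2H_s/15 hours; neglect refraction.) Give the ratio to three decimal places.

A: H_s = arccos(−tan -32.9° · tan -10.3°) = 96.75°, so 2H_s/15 = 12.9000 h.
B: H_s = arccos(−tan -5.7° · tan -3.3°) = 90.33°, so 2H_s/15 = 12.0440 h.
Ratio A/B = 12.9000 / 12.0440 = 1.0711.

1.071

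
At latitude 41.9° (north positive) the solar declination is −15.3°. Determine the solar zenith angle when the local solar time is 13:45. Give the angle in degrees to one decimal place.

Hour angle H = 15° × (13.75 − 12) = 26.25°.
With φ = 41.9°, δ = -15.3°, H = 26.25°: sin φ sin δ = -0.1762, cos φ cos δ cos H = 0.6439, so cos θ_z = 0.4677.
θ_z = arccos(0.4677) = 62.11°.

62.1°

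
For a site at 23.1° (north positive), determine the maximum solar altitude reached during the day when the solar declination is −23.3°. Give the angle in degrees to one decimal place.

At local solar noon the hour angle is zero, so the elevation is 90° − |φ − δ| = 90° − |23.1° − (-23.3°)| = 90° − 46.4° = 43.6°.

43.6°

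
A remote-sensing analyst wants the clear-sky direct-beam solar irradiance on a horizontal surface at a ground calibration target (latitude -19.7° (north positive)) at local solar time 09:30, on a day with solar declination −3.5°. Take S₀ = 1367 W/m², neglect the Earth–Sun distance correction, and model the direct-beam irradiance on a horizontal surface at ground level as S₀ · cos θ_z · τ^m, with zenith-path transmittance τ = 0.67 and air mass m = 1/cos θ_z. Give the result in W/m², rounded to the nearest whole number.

621 W/m²

Hour angle H = 15° × (9.5 − 12) = -37.50°.
cos θ_z = sin φ sin δ + cos φ cos δ cos H = (-0.3371)(-0.0610) + (0.9415)(0.9981)(0.7934) = 0.7661.
Air mass m = 1/cos θ_z = 1/0.7661 = 1.305; τ^m = 0.67^1.305 = 0.5930.
Surface direct beam = 1367 × 0.7661 × 0.5930 = 621.02 W/m².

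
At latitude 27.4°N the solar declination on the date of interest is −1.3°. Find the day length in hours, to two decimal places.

−tan φ tan δ = −(0.5184)(-0.0227) = 0.0118; H_s = arccos(0.0118) = 89.32°.
Day length = 2 H_s / 15° h⁻¹ = 178.64° / 15 = 11.909 h.

11.91 hours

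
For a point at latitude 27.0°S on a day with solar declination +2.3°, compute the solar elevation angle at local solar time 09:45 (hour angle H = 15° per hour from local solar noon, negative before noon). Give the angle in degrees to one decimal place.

Hour angle H = 15° × (9.75 − 12) = -33.75°.
cos θ_z = sin φ sin δ + cos φ cos δ cos H = (-0.4540)(0.0401) + (0.8910)(0.9992)(0.8315) = 0.7221.
θ_z = arccos(0.7221) = 43.77°, so the elevation is 90° − 43.77° = 46.23°.

46.2°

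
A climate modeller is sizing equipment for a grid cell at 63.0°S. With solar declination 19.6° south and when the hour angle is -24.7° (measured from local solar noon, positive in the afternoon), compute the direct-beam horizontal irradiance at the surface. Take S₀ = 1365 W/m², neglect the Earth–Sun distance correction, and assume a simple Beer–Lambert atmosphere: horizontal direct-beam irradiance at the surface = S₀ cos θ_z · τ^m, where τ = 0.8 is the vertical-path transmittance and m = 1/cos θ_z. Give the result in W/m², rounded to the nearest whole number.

cos θ_z = sin φ sin δ + cos φ cos δ cos H = (-0.8910)(-0.3355) + (0.4540)(0.9421)(0.9085) = 0.6875.
Air mass m = 1/cos θ_z = 1/0.6875 = 1.455; τ^m = 0.8^1.455 = 0.7228.
Surface direct beam = 1365 × 0.6875 × 0.7228 = 678.30 W/m².

678 W/m²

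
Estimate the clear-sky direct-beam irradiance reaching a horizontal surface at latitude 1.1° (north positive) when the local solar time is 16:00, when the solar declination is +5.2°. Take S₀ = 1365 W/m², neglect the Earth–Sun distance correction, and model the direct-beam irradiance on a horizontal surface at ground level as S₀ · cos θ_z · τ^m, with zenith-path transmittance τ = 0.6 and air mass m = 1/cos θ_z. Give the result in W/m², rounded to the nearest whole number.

245 W/m²

Hour angle H = 15° × (16 − 12) = 60.00°.
cos θ_z = sin φ sin δ + cos φ cos δ cos H = (0.0192)(0.0906) + (0.9998)(0.9959)(0.5000) = 0.4996.
Air mass m = 1/cos θ_z = 1/0.4996 = 2.002; τ^m = 0.6^2.002 = 0.3596.
Surface direct beam = 1365 × 0.4996 × 0.3596 = 245.23 W/m².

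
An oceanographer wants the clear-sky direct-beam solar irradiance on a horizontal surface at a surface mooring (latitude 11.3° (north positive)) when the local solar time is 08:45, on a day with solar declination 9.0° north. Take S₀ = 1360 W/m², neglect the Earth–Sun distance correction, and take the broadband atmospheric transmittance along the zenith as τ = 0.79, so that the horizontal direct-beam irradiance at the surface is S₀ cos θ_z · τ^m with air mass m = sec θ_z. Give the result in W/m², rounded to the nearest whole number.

Hour angle H = 15° × (8.75 − 12) = -48.75°.
cos θ_z = sin(11.3°) sin(9.0°) + cos(11.3°) cos(9.0°) cos(-48.75°) = 0.0307 + 0.6386 = 0.6693.
Air mass m = 1/cos θ_z = 1/0.6693 = 1.494; τ^m = 0.79^1.494 = 0.7032.
Surface direct beam = 1360 × 0.6693 × 0.7032 = 640.09 W/m².

640 W/m²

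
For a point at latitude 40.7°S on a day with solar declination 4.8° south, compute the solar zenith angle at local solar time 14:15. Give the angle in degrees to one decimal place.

Hour angle H = 15° × (14.25 − 12) = 33.75°.
cos θ_z = sin(-40.7°) sin(-4.8°) + cos(-40.7°) cos(-4.8°) cos(33.75°) = 0.0546 + 0.6282 = 0.6828.
θ_z = arccos(0.6828) = 46.94°.

46.9°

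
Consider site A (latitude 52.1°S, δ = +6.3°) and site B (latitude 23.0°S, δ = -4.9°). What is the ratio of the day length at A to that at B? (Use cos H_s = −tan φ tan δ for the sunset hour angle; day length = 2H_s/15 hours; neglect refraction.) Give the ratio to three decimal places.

0.889

A: H_s = arccos(−tan -52.1° · tan 6.3°) = 81.85°, so 2H_s/15 = 10.9133 h.
B: H_s = arccos(−tan -23.0° · tan -4.9°) = 92.09°, so 2H_s/15 = 12.2787 h.
Ratio A/B = 10.9133 / 12.2787 = 0.8888.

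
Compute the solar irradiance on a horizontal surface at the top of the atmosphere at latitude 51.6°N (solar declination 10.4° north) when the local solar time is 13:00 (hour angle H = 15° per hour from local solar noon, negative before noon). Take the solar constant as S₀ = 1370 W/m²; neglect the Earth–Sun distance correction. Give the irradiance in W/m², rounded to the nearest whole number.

Hour angle H = 15° × (13 − 12) = 15.00°.
With φ = 51.6°, δ = 10.4°, H = 15.00°: sin φ sin δ = 0.1415, cos φ cos δ cos H = 0.5901, so cos θ_z = 0.7316.
Top-of-atmosphere irradiance = S₀ cos θ_z = 1370 × 0.7316 = 1002.29 W/m².

1002 W/m²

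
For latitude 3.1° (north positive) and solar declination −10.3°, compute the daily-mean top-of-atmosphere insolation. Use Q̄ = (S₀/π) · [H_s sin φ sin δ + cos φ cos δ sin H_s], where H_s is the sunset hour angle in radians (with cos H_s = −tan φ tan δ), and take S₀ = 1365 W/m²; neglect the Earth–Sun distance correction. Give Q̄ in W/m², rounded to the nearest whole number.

420 W/m²

The sunset hour angle satisfies cos H_s = −tan φ tan δ = 0.0098, giving H_s = 89.44°. In radians, H_s = 1.5610.
H_s sin φ sin δ = 1.5610 × 0.0541 × -0.1788 = -0.0151.
cos φ cos δ sin H_s = 0.9985 × 0.9839 × 1.0000 = 0.9824.
Q̄ = (1365/π) × (-0.0151 + 0.9824) = 434.49 × 0.9673 = 420.28 W/m².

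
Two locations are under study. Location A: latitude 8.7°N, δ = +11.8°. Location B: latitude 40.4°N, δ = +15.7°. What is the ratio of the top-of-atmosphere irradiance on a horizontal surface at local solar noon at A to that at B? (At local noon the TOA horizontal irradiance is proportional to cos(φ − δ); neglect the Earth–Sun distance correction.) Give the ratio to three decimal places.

A: cos θ_z = cos(8.7° − (11.8°)) = 0.9985.
B: cos θ_z = cos(40.4° − (15.7°)) = 0.9085.
Ratio A/B = 0.9985 / 0.9085 = 1.0991.

1.099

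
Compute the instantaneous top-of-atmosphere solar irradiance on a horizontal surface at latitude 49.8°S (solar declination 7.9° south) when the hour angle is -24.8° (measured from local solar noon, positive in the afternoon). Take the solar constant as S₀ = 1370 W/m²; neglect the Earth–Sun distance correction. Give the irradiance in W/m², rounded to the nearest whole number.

939 W/m²

With φ = -49.8°, δ = -7.9°, H = -24.80°: sin φ sin δ = 0.1050, cos φ cos δ cos H = 0.5804, so cos θ_z = 0.6854.
Top-of-atmosphere irradiance = S₀ cos θ_z = 1370 × 0.6854 = 939.00 W/m².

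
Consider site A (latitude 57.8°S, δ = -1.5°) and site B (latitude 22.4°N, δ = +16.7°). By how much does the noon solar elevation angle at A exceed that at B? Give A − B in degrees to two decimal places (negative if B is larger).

A: 90° − |-57.8 − (-1.5)| = 33.70°.
B: 90° − |22.4 − (16.7)| = 84.30°.
A − B = 33.70 − 84.30 = -50.60°.

-50.60°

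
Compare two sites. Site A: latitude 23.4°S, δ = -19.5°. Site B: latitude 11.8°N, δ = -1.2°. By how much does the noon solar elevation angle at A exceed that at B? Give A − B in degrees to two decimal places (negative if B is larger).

A: 90° − |-23.4 − (-19.5)| = 86.10°.
B: 90° − |11.8 − (-1.2)| = 77.00°.
A − B = 86.10 − 77.00 = 9.10°.

+9.10°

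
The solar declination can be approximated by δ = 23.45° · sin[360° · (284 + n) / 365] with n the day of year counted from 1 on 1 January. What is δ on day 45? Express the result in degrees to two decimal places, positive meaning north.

360 × (284 + 45) / 365 = 324.493°; sin(324.493°) = -0.5808.
δ = 23.45 × -0.5808 = -13.620° ≈ -13.62°.

-13.62°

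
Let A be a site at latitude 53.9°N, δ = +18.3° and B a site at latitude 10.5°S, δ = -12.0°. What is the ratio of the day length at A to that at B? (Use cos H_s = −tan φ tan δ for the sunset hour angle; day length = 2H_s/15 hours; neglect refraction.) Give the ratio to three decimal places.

1.268

A: H_s = arccos(−tan 53.9° · tan 18.3°) = 116.97°, so 2H_s/15 = 15.5960 h.
B: H_s = arccos(−tan -10.5° · tan -12.0°) = 92.26°, so 2H_s/15 = 12.3013 h.
Ratio A/B = 15.5960 / 12.3013 = 1.2678.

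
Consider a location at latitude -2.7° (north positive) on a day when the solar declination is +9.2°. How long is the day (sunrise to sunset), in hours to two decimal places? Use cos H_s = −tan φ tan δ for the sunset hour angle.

11.94 hours

The sunset hour angle satisfies cos H_s = −tan φ tan δ = 0.0076, giving H_s = 89.56°.
Day length = 2 H_s / 15° h⁻¹ = 179.12° / 15 = 11.941 h.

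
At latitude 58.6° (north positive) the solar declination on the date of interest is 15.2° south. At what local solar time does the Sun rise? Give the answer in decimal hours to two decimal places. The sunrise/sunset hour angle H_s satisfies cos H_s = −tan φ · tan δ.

−tan φ tan δ = −(1.6383)(-0.2717) = 0.4451; H_s = arccos(0.4451) = 63.57°.
Sunrise is at 12 − H_s/15 = 12 − 4.238 = 7.762 h local solar time.

7.76 h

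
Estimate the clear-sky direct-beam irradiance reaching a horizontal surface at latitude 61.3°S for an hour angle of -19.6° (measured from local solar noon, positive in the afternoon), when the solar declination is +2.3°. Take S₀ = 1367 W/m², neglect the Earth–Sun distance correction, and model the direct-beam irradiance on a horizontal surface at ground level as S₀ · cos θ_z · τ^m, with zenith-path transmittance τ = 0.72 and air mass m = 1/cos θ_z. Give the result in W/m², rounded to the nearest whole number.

With φ = -61.3°, δ = 2.3°, H = -19.60°: sin φ sin δ = -0.0352, cos φ cos δ cos H = 0.4520, so cos θ_z = 0.4168.
Air mass m = 1/cos θ_z = 1/0.4168 = 2.399; τ^m = 0.72^2.399 = 0.4547.
Surface direct beam = 1367 × 0.4168 × 0.4547 = 259.07 W/m².

259 W/m²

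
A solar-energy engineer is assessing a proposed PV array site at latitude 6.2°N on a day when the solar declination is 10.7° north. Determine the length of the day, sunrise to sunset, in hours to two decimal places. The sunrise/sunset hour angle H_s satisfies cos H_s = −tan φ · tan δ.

The sunset hour angle satisfies cos H_s = −tan φ tan δ = -0.0205, giving H_s = 91.17°.
Day length = 2 H_s / 15° h⁻¹ = 182.34° / 15 = 12.156 h.

12.16 hours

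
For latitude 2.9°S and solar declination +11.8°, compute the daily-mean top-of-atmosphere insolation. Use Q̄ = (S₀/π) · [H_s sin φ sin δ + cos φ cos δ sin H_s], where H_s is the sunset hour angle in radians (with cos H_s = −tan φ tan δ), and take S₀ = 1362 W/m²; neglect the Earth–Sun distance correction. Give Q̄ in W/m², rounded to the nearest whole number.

−tan φ tan δ = −(-0.0507)(0.2089) = 0.0106; H_s = arccos(0.0106) = 89.39°. In radians, H_s = 1.5601.
H_s sin φ sin δ = 1.5601 × -0.0506 × 0.2045 = -0.0161.
cos φ cos δ sin H_s = 0.9987 × 0.9789 × 0.9999 = 0.9775.
Q̄ = (1362/π) × (-0.0161 + 0.9775) = 433.54 × 0.9614 = 416.81 W/m².

417 W/m²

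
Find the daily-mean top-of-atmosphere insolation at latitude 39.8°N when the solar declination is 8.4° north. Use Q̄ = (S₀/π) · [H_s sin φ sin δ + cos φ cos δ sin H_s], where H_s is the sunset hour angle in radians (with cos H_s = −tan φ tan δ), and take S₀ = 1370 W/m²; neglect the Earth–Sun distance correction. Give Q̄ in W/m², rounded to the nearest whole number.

cos H_s = −tan(39.8°) · tan(8.4°) = -0.1230, so H_s = arccos(-0.1230) = 97.07°. In radians, H_s = 1.6942.
H_s sin φ sin δ = 1.6942 × 0.6401 × 0.1461 = 0.1584.
cos φ cos δ sin H_s = 0.7683 × 0.9893 × 0.9924 = 0.7543.
Q̄ = (1370/π) × (0.1584 + 0.7543) = 436.08 × 0.9127 = 398.01 W/m².

398 W/m²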